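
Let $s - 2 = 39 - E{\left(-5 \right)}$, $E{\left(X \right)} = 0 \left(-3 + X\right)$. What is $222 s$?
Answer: $9102$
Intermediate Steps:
$E{\left(X \right)} = 0$
$s = 41$ ($s = 2 + \left(39 - 0\right) = 2 + \left(39 + 0\right) = 2 + 39 = 41$)
$222 s = 222 \cdot 41 = 9102$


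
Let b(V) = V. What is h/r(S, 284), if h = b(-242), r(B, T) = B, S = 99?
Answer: -22/9 ≈ -2.4444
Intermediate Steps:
h = -242
h/r(S, 284) = -242/99 = -242*1/99 = -22/9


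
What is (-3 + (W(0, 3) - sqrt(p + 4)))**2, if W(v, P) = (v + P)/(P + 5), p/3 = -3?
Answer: 121/64 + 21*I*sqrt(5)/4 ≈ 1.8906 + 11.739*I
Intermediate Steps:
p = -9 (p = 3*(-3) = -9)
W(v, P) = (P + v)/(5 + P)
(-3 + (W(0, 3) - sqrt(p + 4)))**2 = (-3 + ((3 + 0)/(5 + 3) - sqrt(-9 + 4)))**2 = (-3 + (3/8 - sqrt(-5)))**2 = (-3 + ((1/8)*3 - I*sqrt(5)))**2 = (-3 + (3/8 - I*sqrt(5)))**2 = (-21/8 - I*sqrt(5))**2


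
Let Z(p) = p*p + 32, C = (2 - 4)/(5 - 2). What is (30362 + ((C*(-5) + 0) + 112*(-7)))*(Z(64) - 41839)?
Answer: -3346624984/3 ≈ -1.1155e+9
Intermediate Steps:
C = -⅔ (C = -2/3 = -2*⅓ = -⅔ ≈ -0.66667)
Z(p) = 32 + p² (Z(p) = p² + 32 = 32 + p²)
(30362 + ((C*(-5) + 0) + 112*(-7)))*(Z(64) - 41839) = (30362 + ((-⅔*(-5) + 0) + 112*(-7)))*((32 + 64²) - 41839) = (30362 + ((10/3 + 0) - 784))*((32 + 4096) - 41839) = (30362 + (10/3 - 784))*(4128 - 41839) = (30362 - 2342/3)*(-37711) = (88744/3)*(-37711) = -3346624984/3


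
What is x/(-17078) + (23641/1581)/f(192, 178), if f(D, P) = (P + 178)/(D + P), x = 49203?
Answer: 15211368694/1201514151 ≈ 12.660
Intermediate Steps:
f(D, P) = (178 + P)/(D + P)
x/(-17078) + (23641/1581)/f(192, 178) = 49203/(-17078) + (23641/1581)/(((178 + 178)/(192 + 178))) = 49203*(-1/17078) + (23641*(1/1581))/((356/370)) = -49203/17078 + 23641/(1581*(((1/370)*356))) = -49203/17078 + 23641/(1581*(178/185)) = -49203/17078 + (23641/1581)*(185/178) = -49203/17078 + 4373585/281418 = 15211368694/1201514151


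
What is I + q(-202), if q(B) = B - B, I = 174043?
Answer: 174043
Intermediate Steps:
q(B) = 0
I + q(-202) = 174043 + 0 = 174043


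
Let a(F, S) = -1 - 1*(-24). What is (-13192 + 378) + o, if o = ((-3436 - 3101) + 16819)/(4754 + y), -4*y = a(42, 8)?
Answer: -243335174/18993 ≈ -12812.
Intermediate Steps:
a(F, S) = 23 (a(F, S) = -1 + 24 = 23)
y = -23/4 (y = -¼*23 = -23/4 ≈ -5.7500)
o = 41128/18993 (o = ((-3436 - 3101) + 16819)/(4754 - 23/4) = (-6537 + 16819)/(18993/4) = 10282*(4/18993) = 41128/18993 ≈ 2.1654)
(-13192 + 378) + o = (-13192 + 378) + 41128/18993 = -12814 + 41128/18993 = -243335174/18993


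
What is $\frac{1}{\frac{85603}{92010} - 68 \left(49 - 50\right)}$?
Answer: $\frac{92010}{6342283} \approx 0.014507$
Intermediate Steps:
$\frac{1}{\frac{85603}{92010} - 68 \left(49 - 50\right)} = \frac{1}{85603 \cdot \frac{1}{92010} - -68} = \frac{1}{\frac{85603}{92010} + 68} = \frac{1}{\frac{6342283}{92010}} = \frac{92010}{6342283}$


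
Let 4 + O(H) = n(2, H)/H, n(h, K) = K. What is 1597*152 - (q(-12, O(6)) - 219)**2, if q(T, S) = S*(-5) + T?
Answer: 196088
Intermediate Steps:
O(H) = -3 (O(H) = -4 + H/H = -4 + 1 = -3)
q(T, S) = T - 5*S (q(T, S) = -5*S + T = T - 5*S)
1597*152 - (q(-12, O(6)) - 219)**2 = 1597*152 - ((-12 - 5*(-3)) - 219)**2 = 242744 - ((-12 + 15) - 219)**2 = 242744 - (3 - 219)**2 = 242744 - 1*(-216)**2 = 242744 - 1*46656 = 242744 - 46656 = 196088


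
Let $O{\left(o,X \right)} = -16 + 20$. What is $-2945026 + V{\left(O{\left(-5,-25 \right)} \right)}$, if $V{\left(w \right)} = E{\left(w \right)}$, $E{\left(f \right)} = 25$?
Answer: $-2945001$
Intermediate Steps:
$O{\left(o,X \right)} = 4$
$V{\left(w \right)} = 25$
$-2945026 + V{\left(O{\left(-5,-25 \right)} \right)} = -2945026 + 25 = -2945001$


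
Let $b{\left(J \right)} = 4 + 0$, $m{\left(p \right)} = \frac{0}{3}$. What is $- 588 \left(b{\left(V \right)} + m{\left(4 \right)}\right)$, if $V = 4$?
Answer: $-2352$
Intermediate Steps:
$m{\left(p \right)} = 0$ ($m{\left(p \right)} = 0 \cdot \frac{1}{3} = 0$)
$b{\left(J \right)} = 4$
$- 588 \left(b{\left(V \right)} + m{\left(4 \right)}\right) = - 588 \left(4 + 0\right) = \left(-588\right) 4 = -2352$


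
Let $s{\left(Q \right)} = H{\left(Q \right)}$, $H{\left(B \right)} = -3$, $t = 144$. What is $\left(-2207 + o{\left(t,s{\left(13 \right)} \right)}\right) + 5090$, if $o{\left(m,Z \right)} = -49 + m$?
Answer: $2978$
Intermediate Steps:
$s{\left(Q \right)} = -3$
$\left(-2207 + o{\left(t,s{\left(13 \right)} \right)}\right) + 5090 = \left(-2207 + \left(-49 + 144\right)\right) + 5090 = \left(-2207 + 95\right) + 5090 = -2112 + 5090 = 2978$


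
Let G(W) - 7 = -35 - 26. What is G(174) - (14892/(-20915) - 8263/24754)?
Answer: -27415957927/517729910 ≈ -52.954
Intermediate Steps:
G(W) = -54 (G(W) = 7 + (-35 - 26) = 7 - 61 = -54)
G(174) - (14892/(-20915) - 8263/24754) = -54 - (14892/(-20915) - 8263/24754) = -54 - (14892*(-1/20915) - 8263*1/24754) = -54 - (-14892/20915 - 8263/24754) = -54 - 1*(-541457213/517729910) = -54 + 541457213/517729910 = -27415957927/517729910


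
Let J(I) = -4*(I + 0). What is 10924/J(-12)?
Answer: 2731/12 ≈ 227.58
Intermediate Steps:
J(I) = -4*I
10924/J(-12) = 10924/((-4*(-12))) = 10924/48 = 10924*(1/48) = 2731/12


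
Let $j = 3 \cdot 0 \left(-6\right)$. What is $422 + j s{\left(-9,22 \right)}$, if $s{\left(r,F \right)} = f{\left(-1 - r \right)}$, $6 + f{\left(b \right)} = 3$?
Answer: $422$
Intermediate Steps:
$f{\left(b \right)} = -3$ ($f{\left(b \right)} = -6 + 3 = -3$)
$s{\left(r,F \right)} = -3$
$j = 0$ ($j = 0 \left(-6\right) = 0$)
$422 + j s{\left(-9,22 \right)} = 422 + 0 \left(-3\right) = 422 + 0 = 422$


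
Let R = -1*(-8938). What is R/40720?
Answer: 4469/20360 ≈ 0.21950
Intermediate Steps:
R = 8938
R/40720 = 8938/40720 = 8938*(1/40720) = 4469/20360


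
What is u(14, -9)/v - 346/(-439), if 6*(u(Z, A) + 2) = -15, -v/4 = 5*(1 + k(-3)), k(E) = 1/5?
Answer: 6853/7024 ≈ 0.97565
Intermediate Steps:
k(E) = ⅕
v = -24 (v = -20*(1 + ⅕) = -20*6/5 = -4*6 = -24)
u(Z, A) = -9/2 (u(Z, A) = -2 + (⅙)*(-15) = -2 - 5/2 = -9/2)
u(14, -9)/v - 346/(-439) = -9/2/(-24) - 346/(-439) = -9/2*(-1/24) - 346*(-1/439) = 3/16 + 346/439 = 6853/7024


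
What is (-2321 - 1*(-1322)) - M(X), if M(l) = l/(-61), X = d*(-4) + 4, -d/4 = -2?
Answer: -60967/61 ≈ -999.46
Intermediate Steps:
d = 8 (d = -4*(-2) = 8)
X = -28 (X = 8*(-4) + 4 = -32 + 4 = -28)
M(l) = -l/61 (M(l) = l*(-1/61) = -l/61)
(-2321 - 1*(-1322)) - M(X) = (-2321 - 1*(-1322)) - (-1)*(-28)/61 = (-2321 + 1322) - 1*28/61 = -999 - 28/61 = -60967/61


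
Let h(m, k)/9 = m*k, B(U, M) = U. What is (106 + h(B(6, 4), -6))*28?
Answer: -6104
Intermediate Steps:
h(m, k) = 9*k*m (h(m, k) = 9*(m*k) = 9*(k*m) = 9*k*m)
(106 + h(B(6, 4), -6))*28 = (106 + 9*(-6)*6)*28 = (106 - 324)*28 = -218*28 = -6104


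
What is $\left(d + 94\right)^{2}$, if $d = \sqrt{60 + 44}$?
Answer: $8940 + 376 \sqrt{26} \approx 10857.0$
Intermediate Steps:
$d = 2 \sqrt{26}$ ($d = \sqrt{104} = 2 \sqrt{26} \approx 10.198$)
$\left(d + 94\right)^{2} = \left(2 \sqrt{26} + 94\right)^{2} = \left(94 + 2 \sqrt{26}\right)^{2}$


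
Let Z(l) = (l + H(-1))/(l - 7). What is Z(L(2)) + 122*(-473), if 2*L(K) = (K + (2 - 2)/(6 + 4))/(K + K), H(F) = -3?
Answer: -1558051/27 ≈ -57706.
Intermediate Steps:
L(K) = ¼ (L(K) = ((K + (2 - 2)/(6 + 4))/(K + K))/2 = ((K + 0/10)/((2*K)))/2 = ((K + 0*(⅒))*(1/(2*K)))/2 = ((K + 0)*(1/(2*K)))/2 = (K*(1/(2*K)))/2 = (½)*(½) = ¼)
Z(l) = (-3 + l)/(-7 + l) (Z(l) = (l - 3)/(l - 7) = (-3 + l)/(-7 + l))
Z(L(2)) + 122*(-473) = (-3 + ¼)/(-7 + ¼) + 122*(-473) = -11/4/(-27/4) - 57706 = -4/27*(-11/4) - 57706 = 11/27 - 57706 = -1558051/27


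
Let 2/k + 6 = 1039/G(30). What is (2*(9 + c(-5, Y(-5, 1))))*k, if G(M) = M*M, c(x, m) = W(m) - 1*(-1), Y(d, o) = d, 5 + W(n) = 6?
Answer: -39600/4361 ≈ -9.0805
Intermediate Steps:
W(n) = 1 (W(n) = -5 + 6 = 1)
c(x, m) = 2 (c(x, m) = 1 - 1*(-1) = 1 + 1 = 2)
G(M) = M²
k = -1800/4361 (k = 2/(-6 + 1039/(30²)) = 2/(-6 + 1039/900) = 2/(-4361/900) = 2*(-900/4361) = -1800/4361 ≈ -0.41275)
(2*(9 + c(-5, Y(-5, 1))))*k = (2*(9 + 2))*(-1800/4361) = (2*11)*(-1800/4361) = 22*(-1800/4361) = -39600/4361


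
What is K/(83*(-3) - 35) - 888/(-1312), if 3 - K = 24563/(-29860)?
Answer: 230646797/347689840 ≈ 0.66337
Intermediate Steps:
K = 114143/29860 (K = 3 - 24563/(-29860) = 3 - 24563*(-1)/29860 = 3 - 1*(-24563/29860) = 3 + 24563/29860 = 114143/29860 ≈ 3.8226)
K/(83*(-3) - 35) - 888/(-1312) = 114143/(29860*(83*(-3) - 35)) - 888/(-1312) = 114143/(29860*(-249 - 35)) - 888*(-1/1312) = (114143/29860)/(-284) + 111/164 = (114143/29860)*(-1/284) + 111/164 = -114143/8480240 + 111/164 = 230646797/347689840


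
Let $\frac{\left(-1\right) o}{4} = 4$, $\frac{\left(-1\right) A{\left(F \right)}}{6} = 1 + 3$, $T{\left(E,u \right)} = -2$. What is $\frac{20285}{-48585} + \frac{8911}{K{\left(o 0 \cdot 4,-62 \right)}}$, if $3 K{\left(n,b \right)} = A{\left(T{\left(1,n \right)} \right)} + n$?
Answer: $- \frac{86620643}{77736} \approx -1114.3$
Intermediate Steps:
$A{\left(F \right)} = -24$ ($A{\left(F \right)} = - 6 \left(1 + 3\right) = \left(-6\right) 4 = -24$)
$o = -16$ ($o = \left(-4\right) 4 = -16$)
$K{\left(n,b \right)} = -8 + \frac{n}{3}$ ($K{\left(n,b \right)} = \frac{-24 + n}{3} = -8 + \frac{n}{3}$)
$\frac{20285}{-48585} + \frac{8911}{K{\left(o 0 \cdot 4,-62 \right)}} = \frac{20285}{-48585} + \frac{8911}{-8 + \frac{\left(-16\right) 0 \cdot 4}{3}} = 20285 \left(- \frac{1}{48585}\right) + \frac{8911}{-8 + \frac{0 \cdot 4}{3}} = - \frac{4057}{9717} + \frac{8911}{-8 + \frac{1}{3} \cdot 0} = - \frac{4057}{9717} + \frac{8911}{-8 + 0} = - \frac{4057}{9717} + \frac{8911}{-8} = - \frac{4057}{9717} + 8911 \left(- \frac{1}{8}\right) = - \frac{4057}{9717} - \frac{8911}{8} = - \frac{86620643}{77736}$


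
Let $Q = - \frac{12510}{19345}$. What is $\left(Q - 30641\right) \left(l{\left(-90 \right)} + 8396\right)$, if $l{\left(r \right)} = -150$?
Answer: $- \frac{977584170626}{3869} \approx -2.5267 \cdot 10^{8}$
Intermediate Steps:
$Q = - \frac{2502}{3869}$ ($Q = \left(-12510\right) \frac{1}{19345} = - \frac{2502}{3869} \approx -0.64668$)
$\left(Q - 30641\right) \left(l{\left(-90 \right)} + 8396\right) = \left(- \frac{2502}{3869} - 30641\right) \left(-150 + 8396\right) = \left(- \frac{118552531}{3869}\right) 8246 = - \frac{977584170626}{3869}$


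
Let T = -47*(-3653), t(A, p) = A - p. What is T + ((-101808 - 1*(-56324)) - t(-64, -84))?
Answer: 126187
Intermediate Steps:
T = 171691
T + ((-101808 - 1*(-56324)) - t(-64, -84)) = 171691 + ((-101808 - 1*(-56324)) - (-64 - 1*(-84))) = 171691 + ((-101808 + 56324) - (-64 + 84)) = 171691 + (-45484 - 1*20) = 171691 + (-45484 - 20) = 171691 - 45504 = 126187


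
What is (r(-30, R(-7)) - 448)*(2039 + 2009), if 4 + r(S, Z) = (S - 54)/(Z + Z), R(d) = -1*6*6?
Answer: -5474920/3 ≈ -1.8250e+6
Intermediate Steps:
R(d) = -36 (R(d) = -6*6 = -36)
r(S, Z) = -4 + (-54 + S)/(2*Z) (r(S, Z) = -4 + (S - 54)/(Z + Z) = -4 + (-54 + S)/((2*Z)) = -4 + (-54 + S)*(1/(2*Z)) = -4 + (-54 + S)/(2*Z))
(r(-30, R(-7)) - 448)*(2039 + 2009) = ((½)*(-54 - 30 - 8*(-36))/(-36) - 448)*(2039 + 2009) = ((½)*(-1/36)*(-54 - 30 + 288) - 448)*4048 = ((½)*(-1/36)*204 - 448)*4048 = (-17/6 - 448)*4048 = -2705/6*4048 = -5474920/3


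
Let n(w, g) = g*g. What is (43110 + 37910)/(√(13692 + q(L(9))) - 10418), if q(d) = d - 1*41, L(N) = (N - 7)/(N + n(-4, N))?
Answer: -9495746550/1220862071 - 121530*√767870/1220862071 ≈ -7.8651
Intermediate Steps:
n(w, g) = g²
L(N) = (-7 + N)/(N + N²) (L(N) = (N - 7)/(N + N²) = (-7 + N)/(N + N²))
q(d) = -41 + d (q(d) = d - 41 = -41 + d)
(43110 + 37910)/(√(13692 + q(L(9))) - 10418) = (43110 + 37910)/(√(13692 + (-41 + (-7 + 9)/(9*(1 + 9)))) - 10418) = 81020/(√(13692 + (-41 + (⅑)*2/10)) - 10418) = 81020/(√(13692 + (-41 + (⅑)*(⅒)*2)) - 10418) = 81020/(√(13692 + (-41 + 1/45)) - 10418) = 81020/(√(13692 - 1844/45) - 10418) = 81020/(√(614296/45) - 10418) = 81020/(2*√767870/15 - 10418) = 81020/(-10418 + 2*√767870/15)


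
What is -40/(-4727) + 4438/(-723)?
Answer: -20949506/3417621 ≈ -6.1299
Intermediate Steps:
-40/(-4727) + 4438/(-723) = -40*(-1/4727) + 4438*(-1/723) = 40/4727 - 4438/723 = -20949506/3417621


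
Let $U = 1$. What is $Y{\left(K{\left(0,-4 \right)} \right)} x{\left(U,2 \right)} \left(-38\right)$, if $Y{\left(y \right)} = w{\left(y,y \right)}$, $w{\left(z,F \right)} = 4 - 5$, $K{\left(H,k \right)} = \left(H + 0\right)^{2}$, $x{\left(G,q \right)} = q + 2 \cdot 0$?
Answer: $76$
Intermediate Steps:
$x{\left(G,q \right)} = q$ ($x{\left(G,q \right)} = q + 0 = q$)
$K{\left(H,k \right)} = H^{2}$
$w{\left(z,F \right)} = -1$
$Y{\left(y \right)} = -1$
$Y{\left(K{\left(0,-4 \right)} \right)} x{\left(U,2 \right)} \left(-38\right) = \left(-1\right) 2 \left(-38\right) = \left(-2\right) \left(-38\right) = 76$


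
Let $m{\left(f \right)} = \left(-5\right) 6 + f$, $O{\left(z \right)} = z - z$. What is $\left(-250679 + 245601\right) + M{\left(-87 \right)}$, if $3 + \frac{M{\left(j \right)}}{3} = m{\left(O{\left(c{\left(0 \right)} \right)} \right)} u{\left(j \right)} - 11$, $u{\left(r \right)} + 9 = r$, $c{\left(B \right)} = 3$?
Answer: $3520$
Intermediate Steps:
$O{\left(z \right)} = 0$
$u{\left(r \right)} = -9 + r$
$m{\left(f \right)} = -30 + f$
$M{\left(j \right)} = 768 - 90 j$ ($M{\left(j \right)} = -9 + 3 \left(\left(-30 + 0\right) \left(-9 + j\right) - 11\right) = -9 + 3 \left(- 30 \left(-9 + j\right) - 11\right) = -9 + 3 \left(\left(270 - 30 j\right) - 11\right) = -9 + 3 \left(259 - 30 j\right) = -9 - \left(-777 + 90 j\right) = 768 - 90 j$)
$\left(-250679 + 245601\right) + M{\left(-87 \right)} = \left(-250679 + 245601\right) + \left(768 - -7830\right) = -5078 + \left(768 + 7830\right) = -5078 + 8598 = 3520$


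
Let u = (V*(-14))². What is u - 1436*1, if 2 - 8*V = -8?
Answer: -4519/4 ≈ -1129.8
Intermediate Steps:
V = 5/4 (V = ¼ - ⅛*(-8) = ¼ + 1 = 5/4 ≈ 1.2500)
u = 1225/4 (u = ((5/4)*(-14))² = (-35/2)² = 1225/4 ≈ 306.25)
u - 1436*1 = 1225/4 - 1436*1 = 1225/4 - 1436 = -4519/4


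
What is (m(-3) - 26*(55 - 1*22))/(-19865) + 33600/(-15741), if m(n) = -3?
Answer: -217970333/104231655 ≈ -2.0912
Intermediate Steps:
(m(-3) - 26*(55 - 1*22))/(-19865) + 33600/(-15741) = (-3 - 26*(55 - 1*22))/(-19865) + 33600/(-15741) = (-3 - 26*(55 - 22))*(-1/19865) + 33600*(-1/15741) = (-3 - 26*33)*(-1/19865) - 11200/5247 = (-3 - 858)*(-1/19865) - 11200/5247 = -861*(-1/19865) - 11200/5247 = 861/19865 - 11200/5247 = -217970333/104231655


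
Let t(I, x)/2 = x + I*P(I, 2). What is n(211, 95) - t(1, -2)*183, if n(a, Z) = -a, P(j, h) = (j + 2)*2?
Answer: -1675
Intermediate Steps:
P(j, h) = 4 + 2*j (P(j, h) = (2 + j)*2 = 4 + 2*j)
t(I, x) = 2*x + 2*I*(4 + 2*I) (t(I, x) = 2*(x + I*(4 + 2*I)) = 2*x + 2*I*(4 + 2*I))
n(211, 95) - t(1, -2)*183 = -1*211 - (2*(-2) + 4*1*(2 + 1))*183 = -211 - (-4 + 4*1*3)*183 = -211 - (-4 + 12)*183 = -211 - 8*183 = -211 - 1*1464 = -211 - 1464 = -1675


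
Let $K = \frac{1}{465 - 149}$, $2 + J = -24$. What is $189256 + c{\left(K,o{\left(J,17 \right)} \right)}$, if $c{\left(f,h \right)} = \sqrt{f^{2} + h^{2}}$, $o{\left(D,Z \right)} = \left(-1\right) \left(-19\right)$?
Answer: $189256 + \frac{\sqrt{36048017}}{316} \approx 1.8928 \cdot 10^{5}$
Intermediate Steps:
$J = -26$ ($J = -2 - 24 = -26$)
$o{\left(D,Z \right)} = 19$
$K = \frac{1}{316} \approx 0.0031646$
$189256 + c{\left(K,o{\left(J,17 \right)} \right)} = 189256 + \sqrt{\left(\frac{1}{316}\right)^{2} + 19^{2}} = 189256 + \sqrt{\frac{1}{99856} + 361} = 189256 + \sqrt{\frac{36048017}{99856}} = 189256 + \frac{\sqrt{36048017}}{316}$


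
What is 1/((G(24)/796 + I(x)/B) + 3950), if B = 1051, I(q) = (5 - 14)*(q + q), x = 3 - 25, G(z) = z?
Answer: 209149/826223660 ≈ 0.00025314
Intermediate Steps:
x = -22
I(q) = -18*q
1/((G(24)/796 + I(x)/B) + 3950) = 1/((24/796 - 18*(-22)/1051) + 3950) = 1/((24*(1/796) + 396*(1/1051)) + 3950) = 1/((6/199 + 396/1051) + 3950) = 1/(85110/209149 + 3950) = 1/(826223660/209149) = 209149/826223660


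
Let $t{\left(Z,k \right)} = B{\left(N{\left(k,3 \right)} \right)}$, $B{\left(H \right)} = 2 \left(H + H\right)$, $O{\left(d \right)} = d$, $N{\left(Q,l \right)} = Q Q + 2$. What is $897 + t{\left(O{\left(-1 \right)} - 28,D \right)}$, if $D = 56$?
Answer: $13449$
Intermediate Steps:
$N{\left(Q,l \right)} = 2 + Q^{2}$ ($N{\left(Q,l \right)} = Q^{2} + 2 = 2 + Q^{2}$)
$B{\left(H \right)} = 4 H$ ($B{\left(H \right)} = 2 \cdot 2 H = 4 H$)
$t{\left(Z,k \right)} = 8 + 4 k^{2}$ ($t{\left(Z,k \right)} = 4 \left(2 + k^{2}\right) = 8 + 4 k^{2}$)
$897 + t{\left(O{\left(-1 \right)} - 28,D \right)} = 897 + \left(8 + 4 \cdot 56^{2}\right) = 897 + \left(8 + 4 \cdot 3136\right) = 897 + \left(8 + 12544\right) = 897 + 12552 = 13449$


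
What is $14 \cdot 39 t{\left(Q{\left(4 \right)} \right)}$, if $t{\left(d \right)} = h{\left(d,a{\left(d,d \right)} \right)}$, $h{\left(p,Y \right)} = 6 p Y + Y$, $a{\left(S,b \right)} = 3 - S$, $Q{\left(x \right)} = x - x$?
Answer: $1638$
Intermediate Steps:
$Q{\left(x \right)} = 0$
$h{\left(p,Y \right)} = Y + 6 Y p$ ($h{\left(p,Y \right)} = 6 Y p + Y = Y + 6 Y p$)
$t{\left(d \right)} = \left(1 + 6 d\right) \left(3 - d\right)$ ($t{\left(d \right)} = \left(3 - d\right) \left(1 + 6 d\right) = \left(1 + 6 d\right) \left(3 - d\right)$)
$14 \cdot 39 t{\left(Q{\left(4 \right)} \right)} = 14 \cdot 39 \left(- \left(1 + 6 \cdot 0\right) \left(-3 + 0\right)\right) = 546 \left(\left(-1\right) \left(1 + 0\right) \left(-3\right)\right) = 546 \left(\left(-1\right) 1 \left(-3\right)\right) = 546 \cdot 3 = 1638$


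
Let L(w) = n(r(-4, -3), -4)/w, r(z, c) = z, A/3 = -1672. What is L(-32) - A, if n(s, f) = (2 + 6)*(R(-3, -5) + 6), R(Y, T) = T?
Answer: 20063/4 ≈ 5015.8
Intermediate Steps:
A = -5016 (A = 3*(-1672) = -5016)
n(s, f) = 8 (n(s, f) = (2 + 6)*(-5 + 6) = 8*1 = 8)
L(w) = 8/w
L(-32) - A = 8/(-32) - 1*(-5016) = 8*(-1/32) + 5016 = -¼ + 5016 = 20063/4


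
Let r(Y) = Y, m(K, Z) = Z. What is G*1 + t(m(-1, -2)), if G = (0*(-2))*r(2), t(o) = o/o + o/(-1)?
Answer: 3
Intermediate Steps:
t(o) = 1 - o (t(o) = 1 + o*(-1) = 1 - o)
G = 0 (G = (0*(-2))*2 = 0*2 = 0)
G*1 + t(m(-1, -2)) = 0*1 + (1 - 1*(-2)) = 0 + (1 + 2) = 0 + 3 = 3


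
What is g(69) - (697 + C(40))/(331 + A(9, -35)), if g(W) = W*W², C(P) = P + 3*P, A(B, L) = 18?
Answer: 114648784/349 ≈ 3.2851e+5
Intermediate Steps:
C(P) = 4*P
g(W) = W³
g(69) - (697 + C(40))/(331 + A(9, -35)) = 69³ - (697 + 4*40)/(331 + 18) = 328509 - (697 + 160)/349 = 328509 - 857/349 = 114648784/349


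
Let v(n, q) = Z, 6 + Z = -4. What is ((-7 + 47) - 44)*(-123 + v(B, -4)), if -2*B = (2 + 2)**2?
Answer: 532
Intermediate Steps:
Z = -10 (Z = -6 - 4 = -10)
B = -8 (B = -(2 + 2)**2/2 = -1/2*4**2 = -1/2*16 = -8)
v(n, q) = -10
((-7 + 47) - 44)*(-123 + v(B, -4)) = ((-7 + 47) - 44)*(-123 - 10) = (40 - 44)*(-133) = -4*(-133) = 532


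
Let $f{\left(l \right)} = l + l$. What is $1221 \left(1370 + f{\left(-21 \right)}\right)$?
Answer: $1621488$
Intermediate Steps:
$f{\left(l \right)} = 2 l$
$1221 \left(1370 + f{\left(-21 \right)}\right) = 1221 \left(1370 + 2 \left(-21\right)\right) = 1221 \left(1370 - 42\right) = 1221 \cdot 1328 = 1621488$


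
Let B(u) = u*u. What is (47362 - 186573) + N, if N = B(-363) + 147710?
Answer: 140268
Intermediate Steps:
B(u) = u²
N = 279479 (N = (-363)² + 147710 = 131769 + 147710 = 279479)
(47362 - 186573) + N = (47362 - 186573) + 279479 = -139211 + 279479 = 140268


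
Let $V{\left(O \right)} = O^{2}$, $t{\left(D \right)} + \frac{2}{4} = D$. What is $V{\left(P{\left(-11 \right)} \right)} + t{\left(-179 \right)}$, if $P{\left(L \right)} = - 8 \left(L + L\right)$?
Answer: $\frac{61593}{2} \approx 30797.0$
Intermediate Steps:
$t{\left(D \right)} = - \frac{1}{2} + D$
$P{\left(L \right)} = - 16 L$ ($P{\left(L \right)} = - 8 \cdot 2 L = - 16 L$)
$V{\left(P{\left(-11 \right)} \right)} + t{\left(-179 \right)} = \left(\left(-16\right) \left(-11\right)\right)^{2} - \frac{359}{2} = 176^{2} - \frac{359}{2} = 30976 - \frac{359}{2} = \frac{61593}{2}$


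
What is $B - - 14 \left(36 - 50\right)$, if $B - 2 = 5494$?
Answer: $5300$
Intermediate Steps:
$B = 5496$ ($B = 2 + 5494 = 5496$)
$B - - 14 \left(36 - 50\right) = 5496 - - 14 \left(36 - 50\right) = 5496 - \left(-14\right) \left(-14\right) = 5496 - 196 = 5300$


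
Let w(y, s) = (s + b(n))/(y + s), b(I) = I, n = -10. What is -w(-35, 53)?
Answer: -43/18 ≈ -2.3889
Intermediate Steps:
w(y, s) = (-10 + s)/(s + y) (w(y, s) = (s - 10)/(y + s) = (-10 + s)/(s + y))
-w(-35, 53) = -(-10 + 53)/(53 - 35) = -43/18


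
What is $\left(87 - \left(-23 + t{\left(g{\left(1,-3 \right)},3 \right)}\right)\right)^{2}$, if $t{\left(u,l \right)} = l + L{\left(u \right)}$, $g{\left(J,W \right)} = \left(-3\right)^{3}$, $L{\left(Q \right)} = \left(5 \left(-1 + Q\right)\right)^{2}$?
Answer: $379977049$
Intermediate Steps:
$L{\left(Q \right)} = \left(-5 + 5 Q\right)^{2}$
$g{\left(J,W \right)} = -27$
$t{\left(u,l \right)} = l + 25 \left(-1 + u\right)^{2}$
$\left(87 - \left(-23 + t{\left(g{\left(1,-3 \right)},3 \right)}\right)\right)^{2} = \left(87 + \left(23 - \left(3 + 25 \left(-1 - 27\right)^{2}\right)\right)\right)^{2} = \left(87 + \left(23 - \left(3 + 25 \left(-28\right)^{2}\right)\right)\right)^{2} = \left(87 + \left(23 - \left(3 + 25 \cdot 784\right)\right)\right)^{2} = \left(87 + \left(23 - \left(3 + 19600\right)\right)\right)^{2} = \left(87 + \left(23 - 19603\right)\right)^{2} = \left(87 - 19580\right)^{2} = \left(-19493\right)^{2} = 379977049$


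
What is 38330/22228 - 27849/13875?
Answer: -14533137/51402250 ≈ -0.28273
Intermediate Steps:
38330/22228 - 27849/13875 = 38330*(1/22228) - 27849*1/13875 = 19165/11114 - 9283/4625 = -14533137/51402250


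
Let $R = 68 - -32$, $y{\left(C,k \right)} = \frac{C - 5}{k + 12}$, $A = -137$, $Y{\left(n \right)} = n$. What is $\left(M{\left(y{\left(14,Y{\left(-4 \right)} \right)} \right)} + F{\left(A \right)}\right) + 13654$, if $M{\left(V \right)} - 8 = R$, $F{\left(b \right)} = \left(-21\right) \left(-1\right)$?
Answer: $13783$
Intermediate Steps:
$F{\left(b \right)} = 21$
$y{\left(C,k \right)} = \frac{-5 + C}{12 + k}$
$R = 100$ ($R = 68 + 32 = 100$)
$M{\left(V \right)} = 108$ ($M{\left(V \right)} = 8 + 100 = 108$)
$\left(M{\left(y{\left(14,Y{\left(-4 \right)} \right)} \right)} + F{\left(A \right)}\right) + 13654 = \left(108 + 21\right) + 13654 = 129 + 13654 = 13783$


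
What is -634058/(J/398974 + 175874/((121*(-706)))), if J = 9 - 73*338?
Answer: 10805221076742796/36138092783 ≈ 2.9900e+5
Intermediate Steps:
J = -24665 (J = 9 - 24674 = -24665)
-634058/(J/398974 + 175874/((121*(-706)))) = -634058/(-24665/398974 + 175874/((121*(-706)))) = -634058/(-24665*1/398974 + 175874/(-85426)) = -634058/(-24665/398974 + 175874*(-1/85426)) = -634058/(-24665/398974 - 87937/42713) = -634058/(-36138092783/17041376462) = -634058*(-17041376462/36138092783) = 10805221076742796/36138092783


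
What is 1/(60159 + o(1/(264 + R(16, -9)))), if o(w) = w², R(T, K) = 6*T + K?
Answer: 123201/7411648960 ≈ 1.6623e-5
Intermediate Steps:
R(T, K) = K + 6*T
1/(60159 + o(1/(264 + R(16, -9)))) = 1/(60159 + (1/(264 + (-9 + 6*16)))²) = 1/(60159 + (1/(264 + (-9 + 96)))²) = 1/(60159 + (1/(264 + 87))²) = 1/(60159 + (1/351)²) = 1/(60159 + 1/123201) = 1/(7411648960/123201) = 123201/7411648960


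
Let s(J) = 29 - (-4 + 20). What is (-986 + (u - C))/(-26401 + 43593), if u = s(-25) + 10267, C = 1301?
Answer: 7993/17192 ≈ 0.46493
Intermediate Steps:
s(J) = 13 (s(J) = 29 - 1*16 = 29 - 16 = 13)
u = 10280 (u = 13 + 10267 = 10280)
(-986 + (u - C))/(-26401 + 43593) = (-986 + (10280 - 1*1301))/(-26401 + 43593) = (-986 + (10280 - 1301))/17192 = (-986 + 8979)*(1/17192) = 7993*(1/17192) = 7993/17192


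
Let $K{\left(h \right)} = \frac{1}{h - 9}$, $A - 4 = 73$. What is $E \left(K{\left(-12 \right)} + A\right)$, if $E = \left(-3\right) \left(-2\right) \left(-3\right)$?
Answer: $- \frac{9696}{7} \approx -1385.1$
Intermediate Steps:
$A = 77$ ($A = 4 + 73 = 77$)
$K{\left(h \right)} = \frac{1}{-9 + h}$
$E = -18$ ($E = 6 \left(-3\right) = -18$)
$E \left(K{\left(-12 \right)} + A\right) = - 18 \left(\frac{1}{-9 - 12} + 77\right) = - 18 \left(\frac{1}{-21} + 77\right) = - 18 \left(- \frac{1}{21} + 77\right) = \left(-18\right) \frac{1616}{21} = - \frac{9696}{7}$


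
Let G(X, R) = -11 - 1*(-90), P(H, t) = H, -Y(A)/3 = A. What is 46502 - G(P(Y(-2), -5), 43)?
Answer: 46423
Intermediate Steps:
Y(A) = -3*A
G(X, R) = 79 (G(X, R) = -11 + 90 = 79)
46502 - G(P(Y(-2), -5), 43) = 46502 - 1*79 = 46502 - 79 = 46423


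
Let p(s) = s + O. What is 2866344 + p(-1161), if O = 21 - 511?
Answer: 2864693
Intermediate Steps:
O = -490
p(s) = -490 + s (p(s) = s - 490 = -490 + s)
2866344 + p(-1161) = 2866344 + (-490 - 1161) = 2866344 - 1651 = 2864693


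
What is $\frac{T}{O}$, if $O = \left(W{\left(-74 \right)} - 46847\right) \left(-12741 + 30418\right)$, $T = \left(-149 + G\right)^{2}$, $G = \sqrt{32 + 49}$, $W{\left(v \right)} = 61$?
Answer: $- \frac{9800}{413518061} \approx -2.3699 \cdot 10^{-5}$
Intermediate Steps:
$G = 9$ ($G = \sqrt{81} = 9$)
$T = 19600$ ($T = \left(-149 + 9\right)^{2} = \left(-140\right)^{2} = 19600$)
$O = -827036122$ ($O = \left(61 - 46847\right) \left(-12741 + 30418\right) = \left(-46786\right) 17677 = -827036122$)
$\frac{T}{O} = \frac{19600}{-827036122} = 19600 \left(- \frac{1}{827036122}\right) = - \frac{9800}{413518061}$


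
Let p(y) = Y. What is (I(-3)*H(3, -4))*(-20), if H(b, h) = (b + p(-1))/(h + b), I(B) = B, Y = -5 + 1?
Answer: 60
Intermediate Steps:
Y = -4
p(y) = -4
H(b, h) = (-4 + b)/(b + h) (H(b, h) = (b - 4)/(h + b) = (-4 + b)/(b + h))
(I(-3)*H(3, -4))*(-20) = -3*(-4 + 3)/(3 - 4)*(-20) = -3*(-1)/(-1)*(-20) = -(-3)*(-1)*(-20) = -3*1*(-20) = -3*(-20) = 60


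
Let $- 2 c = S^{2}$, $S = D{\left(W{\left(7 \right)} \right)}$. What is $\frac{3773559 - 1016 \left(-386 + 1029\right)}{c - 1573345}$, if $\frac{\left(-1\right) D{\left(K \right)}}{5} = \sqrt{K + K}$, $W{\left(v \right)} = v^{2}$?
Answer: $- \frac{3120271}{1574570} \approx -1.9817$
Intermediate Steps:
$D{\left(K \right)} = - 5 \sqrt{2} \sqrt{K}$ ($D{\left(K \right)} = - 5 \sqrt{K + K} = - 5 \sqrt{2 K} = - 5 \sqrt{2} \sqrt{K}$)
$S = - 35 \sqrt{2}$ ($S = - 5 \sqrt{2} \sqrt{7^{2}} = - 5 \sqrt{2} \sqrt{49} = \left(-5\right) \sqrt{2} \cdot 7 = - 35 \sqrt{2} \approx -49.497$)
$c = -1225$ ($c = - \frac{\left(- 35 \sqrt{2}\right)^{2}}{2} = \left(- \frac{1}{2}\right) 2450 = -1225$)
$\frac{3773559 - 1016 \left(-386 + 1029\right)}{c - 1573345} = \frac{3773559 - 1016 \left(-386 + 1029\right)}{-1225 - 1573345} = \frac{3773559 - 653288}{-1574570} = \left(3773559 - 653288\right) \left(- \frac{1}{1574570}\right) = 3120271 \left(- \frac{1}{1574570}\right) = - \frac{3120271}{1574570}$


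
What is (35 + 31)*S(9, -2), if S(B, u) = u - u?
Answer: 0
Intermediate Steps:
S(B, u) = 0
(35 + 31)*S(9, -2) = (35 + 31)*0 = 66*0 = 0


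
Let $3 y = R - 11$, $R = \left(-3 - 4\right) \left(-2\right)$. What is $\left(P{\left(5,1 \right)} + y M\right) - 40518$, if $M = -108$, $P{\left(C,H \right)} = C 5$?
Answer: $-40601$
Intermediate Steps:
$R = 14$ ($R = \left(-7\right) \left(-2\right) = 14$)
$P{\left(C,H \right)} = 5 C$
$y = 1$ ($y = \frac{14 - 11}{3} = \frac{1}{3} \cdot 3 = 1$)
$\left(P{\left(5,1 \right)} + y M\right) - 40518 = \left(5 \cdot 5 + 1 \left(-108\right)\right) - 40518 = \left(25 - 108\right) - 40518 = -83 - 40518 = -40601$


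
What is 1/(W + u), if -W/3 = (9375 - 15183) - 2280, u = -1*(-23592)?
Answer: 1/47856 ≈ 2.0896e-5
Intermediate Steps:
u = 23592
W = 24264 (W = -3*((9375 - 15183) - 2280) = -3*(-5808 - 2280) = -3*(-8088) = 24264)
1/(W + u) = 1/(24264 + 23592) = 1/47856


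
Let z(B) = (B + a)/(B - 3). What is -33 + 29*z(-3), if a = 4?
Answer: -227/6 ≈ -37.833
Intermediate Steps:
z(B) = (4 + B)/(-3 + B) (z(B) = (B + 4)/(B - 3) = (4 + B)/(-3 + B))
-33 + 29*z(-3) = -33 + 29*((4 - 3)/(-3 - 3)) = -33 + 29*(1/(-6)) = -33 + 29*(-⅙*1) = -33 + 29*(-⅙) = -33 - 29/6 = -227/6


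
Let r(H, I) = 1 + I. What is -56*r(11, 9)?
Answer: -560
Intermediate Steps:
-56*r(11, 9) = -56*(1 + 9) = -56*10 = -560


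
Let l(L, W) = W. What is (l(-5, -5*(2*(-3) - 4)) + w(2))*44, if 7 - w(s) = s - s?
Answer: 2508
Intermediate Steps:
w(s) = 7 (w(s) = 7 - (s - s) = 7 - 1*0 = 7 + 0 = 7)
(l(-5, -5*(2*(-3) - 4)) + w(2))*44 = (-5*(2*(-3) - 4) + 7)*44 = (-5*(-6 - 4) + 7)*44 = (-5*(-10) + 7)*44 = (50 + 7)*44 = 57*44 = 2508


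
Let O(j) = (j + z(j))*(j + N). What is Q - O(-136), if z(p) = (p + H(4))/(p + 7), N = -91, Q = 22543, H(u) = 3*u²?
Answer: -1054465/129 ≈ -8174.1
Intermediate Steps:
z(p) = (48 + p)/(7 + p) (z(p) = (p + 3*4²)/(p + 7) = (p + 3*16)/(7 + p) = (p + 48)/(7 + p) = (48 + p)/(7 + p))
O(j) = (-91 + j)*(j + (48 + j)/(7 + j)) (O(j) = (j + (48 + j)/(7 + j))*(j - 91) = (j + (48 + j)/(7 + j))*(-91 + j) = (-91 + j)*(j + (48 + j)/(7 + j)))
Q - O(-136) = 22543 - (-4368 + (-136)³ - 680*(-136) - 83*(-136)²)/(7 - 136) = 22543 - (-4368 - 2515456 + 92480 - 83*18496)/(-129) = 22543 - (-1)*(-4368 - 2515456 + 92480 - 1535168)/129 = 22543 - (-1)*(-3962512)/129 = 22543 - 1*3962512/129 = 22543 - 3962512/129 = -1054465/129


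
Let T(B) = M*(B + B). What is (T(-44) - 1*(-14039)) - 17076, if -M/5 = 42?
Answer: 15443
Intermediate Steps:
M = -210 (M = -5*42 = -210)
T(B) = -420*B (T(B) = -210*(B + B) = -420*B)
(T(-44) - 1*(-14039)) - 17076 = (-420*(-44) - 1*(-14039)) - 17076 = (18480 + 14039) - 17076 = 32519 - 17076 = 15443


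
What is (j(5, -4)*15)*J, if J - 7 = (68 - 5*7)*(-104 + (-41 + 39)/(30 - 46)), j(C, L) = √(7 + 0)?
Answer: -410505*√7/8 ≈ -1.3576e+5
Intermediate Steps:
j(C, L) = √7
J = -27367/8 (J = 7 + (68 - 5*7)*(-104 + (-41 + 39)/(30 - 46)) = 7 + (68 - 35)*(-104 - 2/(-16)) = 7 + 33*(-104 - 2*(-1/16)) = 7 + 33*(-104 + ⅛) = 7 + 33*(-831/8) = 7 - 27423/8 = -27367/8 ≈ -3420.9)
(j(5, -4)*15)*J = (√7*15)*(-27367/8) = (15*√7)*(-27367/8) = -410505*√7/8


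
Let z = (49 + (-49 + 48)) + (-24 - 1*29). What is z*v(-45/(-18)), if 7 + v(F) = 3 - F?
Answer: 65/2 ≈ 32.500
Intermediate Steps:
z = -5 (z = (49 - 1) + (-24 - 29) = 48 - 53 = -5)
v(F) = -4 - F (v(F) = -7 + (3 - F) = -4 - F)
z*v(-45/(-18)) = -5*(-4 - (-45)/(-18)) = -5*(-4 - (-45)*(-1)/18) = -5*(-4 - 1*5/2) = -5*(-4 - 5/2) = -5*(-13/2) = 65/2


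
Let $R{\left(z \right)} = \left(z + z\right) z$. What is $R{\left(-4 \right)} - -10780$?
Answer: $10812$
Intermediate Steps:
$R{\left(z \right)} = 2 z^{2}$ ($R{\left(z \right)} = 2 z z = 2 z^{2}$)
$R{\left(-4 \right)} - -10780 = 2 \left(-4\right)^{2} - -10780 = 2 \cdot 16 + 10780 = 32 + 10780 = 10812$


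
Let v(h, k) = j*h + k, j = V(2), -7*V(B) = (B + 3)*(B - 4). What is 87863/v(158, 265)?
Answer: 615041/3435 ≈ 179.05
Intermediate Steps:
V(B) = -(-4 + B)*(3 + B)/7 (V(B) = -(B + 3)*(B - 4)/7 = -(3 + B)*(-4 + B)/7 = -(-4 + B)*(3 + B)/7)
j = 10/7 (j = 12/7 - ⅐*2² + (⅐)*2 = 12/7 - ⅐*4 + 2/7 = 12/7 - 4/7 + 2/7 = 10/7 ≈ 1.4286)
v(h, k) = k + 10*h/7 (v(h, k) = 10*h/7 + k = k + 10*h/7)
87863/v(158, 265) = 87863/(265 + (10/7)*158) = 87863/(265 + 1580/7) = 87863/(3435/7) = 87863*(7/3435) = 615041/3435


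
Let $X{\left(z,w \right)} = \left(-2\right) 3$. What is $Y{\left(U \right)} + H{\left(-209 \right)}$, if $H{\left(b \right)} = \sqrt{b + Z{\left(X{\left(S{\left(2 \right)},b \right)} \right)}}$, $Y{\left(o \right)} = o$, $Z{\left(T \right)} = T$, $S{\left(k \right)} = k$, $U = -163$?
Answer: $-163 + i \sqrt{215} \approx -163.0 + 14.663 i$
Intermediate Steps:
$X{\left(z,w \right)} = -6$
$H{\left(b \right)} = \sqrt{-6 + b}$ ($H{\left(b \right)} = \sqrt{b - 6} = \sqrt{-6 + b}$)
$Y{\left(U \right)} + H{\left(-209 \right)} = -163 + \sqrt{-6 - 209} = -163 + \sqrt{-215} = -163 + i \sqrt{215}$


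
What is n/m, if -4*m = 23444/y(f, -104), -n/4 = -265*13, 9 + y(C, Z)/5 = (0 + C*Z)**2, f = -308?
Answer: -70694777133500/5861 ≈ -1.2062e+10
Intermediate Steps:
y(C, Z) = -45 + 5*C**2*Z**2 (y(C, Z) = -45 + 5*(0 + C*Z)**2 = -45 + 5*(C*Z)**2 = -45 + 5*(C**2*Z**2) = -45 + 5*C**2*Z**2)
n = 13780 (n = -(-1060)*13 = -4*(-3445) = 13780)
m = -5861/5130245075 (m = -5861/(-45 + 5*(-308)**2*(-104)**2) = -5861/(-45 + 5*94864*10816) = -5861/(-45 + 5130245120) = -5861/5130245075 ≈ -1.1424e-6)
n/m = 13780/(-5861/5130245075) = 13780*(-5130245075/5861) = -70694777133500/5861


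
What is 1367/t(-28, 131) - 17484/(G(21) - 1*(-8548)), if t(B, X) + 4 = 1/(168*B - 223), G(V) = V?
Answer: -58058598077/168886421 ≈ -343.77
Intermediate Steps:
t(B, X) = -4 + 1/(-223 + 168*B) (t(B, X) = -4 + 1/(168*B - 223) = -4 + 1/(-223 + 168*B))
1367/t(-28, 131) - 17484/(G(21) - 1*(-8548)) = 1367/(((893 - 672*(-28))/(-223 + 168*(-28)))) - 17484/(21 - 1*(-8548)) = 1367/(((893 + 18816)/(-223 - 4704))) - 17484/(21 + 8548) = 1367/((19709/(-4927))) - 17484/8569 = 1367/((-1/4927*19709)) - 17484*1/8569 = 1367/(-19709/4927) - 17484/8569 = 1367*(-4927/19709) - 17484/8569 = -6735209/19709 - 17484/8569 = -58058598077/168886421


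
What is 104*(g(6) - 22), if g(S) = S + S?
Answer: -1040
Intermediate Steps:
g(S) = 2*S
104*(g(6) - 22) = 104*(2*6 - 22) = 104*(12 - 22) = 104*(-10) = -1040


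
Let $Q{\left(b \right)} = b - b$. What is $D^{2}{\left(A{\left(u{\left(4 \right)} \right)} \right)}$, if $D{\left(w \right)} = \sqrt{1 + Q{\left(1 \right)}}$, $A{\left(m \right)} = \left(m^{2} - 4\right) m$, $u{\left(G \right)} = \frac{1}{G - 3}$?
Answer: $1$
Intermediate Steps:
$u{\left(G \right)} = \frac{1}{-3 + G}$
$A{\left(m \right)} = m \left(-4 + m^{2}\right)$ ($A{\left(m \right)} = \left(-4 + m^{2}\right) m = m \left(-4 + m^{2}\right)$)
$Q{\left(b \right)} = 0$
$D{\left(w \right)} = 1$ ($D{\left(w \right)} = \sqrt{1 + 0} = \sqrt{1} = 1$)
$D^{2}{\left(A{\left(u{\left(4 \right)} \right)} \right)} = 1^{2} = 1$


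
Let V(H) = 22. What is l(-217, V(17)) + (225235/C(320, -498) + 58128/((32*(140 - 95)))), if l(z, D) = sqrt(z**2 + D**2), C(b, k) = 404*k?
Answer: 13160359/335320 + sqrt(47573) ≈ 257.36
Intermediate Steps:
l(z, D) = sqrt(D**2 + z**2)
l(-217, V(17)) + (225235/C(320, -498) + 58128/((32*(140 - 95)))) = sqrt(22**2 + (-217)**2) + (225235/((404*(-498))) + 58128/((32*(140 - 95)))) = sqrt(484 + 47089) + (225235/(-201192) + 58128/((32*45))) = sqrt(47573) + (225235*(-1/201192) + 58128/1440) = sqrt(47573) + (-225235/201192 + 58128*(1/1440)) = sqrt(47573) + (-225235/201192 + 1211/30) = sqrt(47573) + 13160359/335320 = 13160359/335320 + sqrt(47573)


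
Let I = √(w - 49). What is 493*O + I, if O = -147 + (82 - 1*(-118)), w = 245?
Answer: 26143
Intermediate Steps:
I = 14 (I = √(245 - 49) = √196 = 14)
O = 53 (O = -147 + (82 + 118) = -147 + 200 = 53)
493*O + I = 493*53 + 14 = 26129 + 14 = 26143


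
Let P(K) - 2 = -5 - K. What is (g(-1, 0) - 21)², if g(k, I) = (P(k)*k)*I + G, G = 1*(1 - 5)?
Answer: 625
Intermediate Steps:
P(K) = -3 - K (P(K) = 2 + (-5 - K) = -3 - K)
G = -4 (G = 1*(-4) = -4)
g(k, I) = -4 + I*k*(-3 - k) (g(k, I) = ((-3 - k)*k)*I - 4 = (k*(-3 - k))*I - 4 = I*k*(-3 - k) - 4 = -4 + I*k*(-3 - k))
(g(-1, 0) - 21)² = ((-4 - 1*0*(-1)*(3 - 1)) - 21)² = ((-4 - 1*0*(-1)*2) - 21)² = ((-4 + 0) - 21)² = (-4 - 21)² = (-25)² = 625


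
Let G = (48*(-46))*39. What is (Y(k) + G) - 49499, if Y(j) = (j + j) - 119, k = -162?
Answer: -136054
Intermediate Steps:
Y(j) = -119 + 2*j (Y(j) = 2*j - 119 = -119 + 2*j)
G = -86112 (G = -2208*39 = -86112)
(Y(k) + G) - 49499 = ((-119 + 2*(-162)) - 86112) - 49499 = ((-119 - 324) - 86112) - 49499 = (-443 - 86112) - 49499 = -86555 - 49499 = -136054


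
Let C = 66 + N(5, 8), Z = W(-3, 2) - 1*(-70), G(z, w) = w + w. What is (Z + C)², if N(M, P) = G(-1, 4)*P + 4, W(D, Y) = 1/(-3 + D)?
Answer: 1495729/36 ≈ 41548.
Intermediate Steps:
G(z, w) = 2*w
Z = 419/6 (Z = 1/(-3 - 3) - 1*(-70) = 1/(-6) + 70 = -⅙ + 70 = 419/6 ≈ 69.833)
N(M, P) = 4 + 8*P (N(M, P) = (2*4)*P + 4 = 8*P + 4 = 4 + 8*P)
C = 134 (C = 66 + (4 + 8*8) = 66 + (4 + 64) = 66 + 68 = 134)
(Z + C)² = (419/6 + 134)² = (1223/6)² = 1495729/36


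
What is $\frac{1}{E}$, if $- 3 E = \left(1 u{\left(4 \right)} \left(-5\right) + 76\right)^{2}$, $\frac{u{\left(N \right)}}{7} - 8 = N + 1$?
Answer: $- \frac{3}{143641} \approx -2.0885 \cdot 10^{-5}$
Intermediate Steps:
$u{\left(N \right)} = 63 + 7 N$ ($u{\left(N \right)} = 56 + 7 \left(N + 1\right) = 56 + 7 \left(1 + N\right) = 56 + \left(7 + 7 N\right) = 63 + 7 N$)
$E = - \frac{143641}{3}$ ($E = - \frac{\left(1 \left(63 + 7 \cdot 4\right) \left(-5\right) + 76\right)^{2}}{3} = - \frac{\left(1 \left(63 + 28\right) \left(-5\right) + 76\right)^{2}}{3} = - \frac{\left(1 \cdot 91 \left(-5\right) + 76\right)^{2}}{3} = - \frac{\left(91 \left(-5\right) + 76\right)^{2}}{3} = - \frac{\left(-455 + 76\right)^{2}}{3} = - \frac{\left(-379\right)^{2}}{3} = \left(- \frac{1}{3}\right) 143641 = - \frac{143641}{3} \approx -47880.0$)
$\frac{1}{E} = \frac{1}{- \frac{143641}{3}} = - \frac{3}{143641}$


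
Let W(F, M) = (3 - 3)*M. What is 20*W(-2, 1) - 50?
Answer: -50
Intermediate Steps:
W(F, M) = 0 (W(F, M) = 0*M = 0)
20*W(-2, 1) - 50 = 20*0 - 50 = 0 - 50 = -50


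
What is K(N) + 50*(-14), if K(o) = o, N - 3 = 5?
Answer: -692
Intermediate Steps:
N = 8 (N = 3 + 5 = 8)
K(N) + 50*(-14) = 8 + 50*(-14) = 8 - 700 = -692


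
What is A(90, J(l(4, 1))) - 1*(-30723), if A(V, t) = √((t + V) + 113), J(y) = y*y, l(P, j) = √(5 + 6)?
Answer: 30723 + √214 ≈ 30738.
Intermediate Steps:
l(P, j) = √11
J(y) = y²
A(V, t) = √(113 + V + t) (A(V, t) = √((V + t) + 113) = √(113 + V + t))
A(90, J(l(4, 1))) - 1*(-30723) = √(113 + 90 + (√11)²) - 1*(-30723) = √(113 + 90 + 11) + 30723 = √214 + 30723 = 30723 + √214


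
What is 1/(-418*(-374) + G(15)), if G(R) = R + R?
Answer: 1/156362 ≈ 6.3954e-6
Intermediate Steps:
G(R) = 2*R
1/(-418*(-374) + G(15)) = 1/(-418*(-374) + 2*15) = 1/(156332 + 30) = 1/156362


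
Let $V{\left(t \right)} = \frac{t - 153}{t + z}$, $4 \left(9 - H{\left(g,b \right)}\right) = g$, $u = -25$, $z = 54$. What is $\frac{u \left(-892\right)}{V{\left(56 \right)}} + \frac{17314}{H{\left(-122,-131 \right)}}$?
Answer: $- \frac{190428084}{7663} \approx -24850.0$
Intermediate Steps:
$H{\left(g,b \right)} = 9 - \frac{g}{4}$
$V{\left(t \right)} = \frac{-153 + t}{54 + t}$ ($V{\left(t \right)} = \frac{t - 153}{t + 54} = \frac{-153 + t}{54 + t}$)
$\frac{u \left(-892\right)}{V{\left(56 \right)}} + \frac{17314}{H{\left(-122,-131 \right)}} = \frac{\left(-25\right) \left(-892\right)}{\frac{1}{54 + 56} \left(-153 + 56\right)} + \frac{17314}{9 - - \frac{61}{2}} = \frac{22300}{\frac{1}{110} \left(-97\right)} + \frac{17314}{9 + \frac{61}{2}} = \frac{22300}{\frac{1}{110} \left(-97\right)} + \frac{17314}{\frac{79}{2}} = \frac{22300}{- \frac{97}{110}} + 17314 \cdot \frac{2}{79} = 22300 \left(- \frac{110}{97}\right) + \frac{34628}{79} = - \frac{2453000}{97} + \frac{34628}{79} = - \frac{190428084}{7663}$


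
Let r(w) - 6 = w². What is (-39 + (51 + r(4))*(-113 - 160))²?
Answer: 398721024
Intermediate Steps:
r(w) = 6 + w²
(-39 + (51 + r(4))*(-113 - 160))² = (-39 + (51 + (6 + 4²))*(-113 - 160))² = (-39 + (51 + (6 + 16))*(-273))² = (-39 + (51 + 22)*(-273))² = (-39 + 73*(-273))² = (-39 - 19929)² = (-19968)² = 398721024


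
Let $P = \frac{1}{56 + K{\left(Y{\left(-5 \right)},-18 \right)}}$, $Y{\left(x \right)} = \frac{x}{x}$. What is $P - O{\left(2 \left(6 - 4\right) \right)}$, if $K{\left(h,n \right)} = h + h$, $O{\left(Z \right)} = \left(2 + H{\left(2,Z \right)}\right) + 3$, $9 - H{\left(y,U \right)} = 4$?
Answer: $- \frac{579}{58} \approx -9.9828$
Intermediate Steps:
$H{\left(y,U \right)} = 5$ ($H{\left(y,U \right)} = 9 - 4 = 5$)
$O{\left(Z \right)} = 10$ ($O{\left(Z \right)} = \left(2 + 5\right) + 3 = 7 + 3 = 10$)
$Y{\left(x \right)} = 1$
$K{\left(h,n \right)} = 2 h$
$P = \frac{1}{58}$ ($P = \frac{1}{56 + 2 \cdot 1} = \frac{1}{56 + 2} = \frac{1}{58} \approx 0.017241$)
$P - O{\left(2 \left(6 - 4\right) \right)} = \frac{1}{58} - 10 = - \frac{579}{58}$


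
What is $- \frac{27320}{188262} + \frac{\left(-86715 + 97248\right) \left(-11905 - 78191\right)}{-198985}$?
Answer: $\frac{89325828189908}{18730657035} \approx 4769.0$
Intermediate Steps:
$- \frac{27320}{188262} + \frac{\left(-86715 + 97248\right) \left(-11905 - 78191\right)}{-198985} = \left(-27320\right) \frac{1}{188262} + 10533 \left(-90096\right) \left(- \frac{1}{198985}\right) = - \frac{13660}{94131} - - \frac{948981168}{198985} = - \frac{13660}{94131} + \frac{948981168}{198985} = \frac{89325828189908}{18730657035}$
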